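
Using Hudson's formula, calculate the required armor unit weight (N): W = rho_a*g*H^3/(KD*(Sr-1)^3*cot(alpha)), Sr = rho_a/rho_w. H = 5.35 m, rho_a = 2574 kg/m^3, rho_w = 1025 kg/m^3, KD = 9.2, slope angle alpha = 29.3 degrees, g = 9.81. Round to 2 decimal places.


Sr = rho_a / rho_w = 2574 / 1025 = 2.511220
(Sr - 1) = 1.511220
(Sr - 1)^3 = 3.451300
cot(29.3) = 1 / tan(29.3) = 1 / 0.561174 = 1.781979
Numerator = 2574 * 9.81 * 5.35^3 = 3866685.9113
Denominator = 9.2 * 3.451300 * 1.781979 = 56.581320
W = 3866685.9113 / 56.581320
W = 68338.56 N

68338.56


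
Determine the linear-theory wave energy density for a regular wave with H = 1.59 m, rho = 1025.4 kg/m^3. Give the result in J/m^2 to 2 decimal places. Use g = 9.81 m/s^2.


E = (1/8) * rho * g * H^2
E = (1/8) * 1025.4 * 9.81 * 1.59^2
E = 0.125 * 1025.4 * 9.81 * 2.5281
E = 3178.82 J/m^2

3178.82


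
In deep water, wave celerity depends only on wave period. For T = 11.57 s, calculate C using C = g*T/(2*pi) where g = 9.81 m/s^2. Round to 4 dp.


We use the deep-water celerity formula:
C = g * T / (2 * pi)
C = 9.81 * 11.57 / (2 * 3.14159...)
C = 113.501700 / 6.283185
C = 18.0644 m/s

18.0644


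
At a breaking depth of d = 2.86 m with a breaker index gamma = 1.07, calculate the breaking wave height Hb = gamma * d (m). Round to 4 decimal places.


Hb = gamma * d
Hb = 1.07 * 2.86
Hb = 3.0602 m

3.0602


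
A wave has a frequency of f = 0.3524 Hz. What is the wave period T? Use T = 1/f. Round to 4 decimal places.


T = 1 / f
T = 1 / 0.3524
T = 2.8377 s

2.8377


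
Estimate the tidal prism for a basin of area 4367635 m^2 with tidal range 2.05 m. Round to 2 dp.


Tidal prism = Area * Tidal range
P = 4367635 * 2.05
P = 8953651.75 m^3

8953651.75


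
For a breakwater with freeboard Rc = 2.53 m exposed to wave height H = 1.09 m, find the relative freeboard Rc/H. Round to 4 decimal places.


Relative freeboard = Rc / H
= 2.53 / 1.09
= 2.3211

2.3211


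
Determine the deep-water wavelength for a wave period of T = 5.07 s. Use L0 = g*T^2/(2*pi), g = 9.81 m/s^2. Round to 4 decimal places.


L0 = g * T^2 / (2 * pi)
L0 = 9.81 * 5.07^2 / (2 * pi)
L0 = 9.81 * 25.7049 / 6.28319
L0 = 252.1651 / 6.28319
L0 = 40.1333 m

40.1333


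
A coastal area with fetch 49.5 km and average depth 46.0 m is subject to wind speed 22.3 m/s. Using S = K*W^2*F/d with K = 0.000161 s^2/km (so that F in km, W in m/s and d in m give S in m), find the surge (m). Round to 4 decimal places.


S = K * W^2 * F / d
W^2 = 22.3^2 = 497.29
S = 0.000161 * 497.29 * 49.5 / 46.0
Numerator = 0.000161 * 497.29 * 49.5 = 3.963153
S = 3.963153 / 46.0 = 0.0862 m

0.0862


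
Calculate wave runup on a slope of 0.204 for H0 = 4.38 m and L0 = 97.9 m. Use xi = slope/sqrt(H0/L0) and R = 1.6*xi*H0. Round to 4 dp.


xi = slope / sqrt(H0/L0)
H0/L0 = 4.38/97.9 = 0.044740
sqrt(0.044740) = 0.211517
xi = 0.204 / 0.211517 = 0.964461
R = 1.6 * xi * H0 = 1.6 * 0.964461 * 4.38
R = 6.7589 m

6.7589


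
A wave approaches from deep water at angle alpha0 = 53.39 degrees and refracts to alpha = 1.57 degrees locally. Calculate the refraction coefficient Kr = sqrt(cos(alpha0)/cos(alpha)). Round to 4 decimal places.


Kr = sqrt(cos(alpha0) / cos(alpha))
cos(53.39) = 0.596365
cos(1.57) = 0.999625
Kr = sqrt(0.596365 / 0.999625)
Kr = sqrt(0.596589)
Kr = 0.7724

0.7724


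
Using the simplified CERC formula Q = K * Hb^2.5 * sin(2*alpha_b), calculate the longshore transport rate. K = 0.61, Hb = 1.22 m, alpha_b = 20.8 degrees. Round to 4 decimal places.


Q = K * Hb^2.5 * sin(2 * alpha_b)
Hb^2.5 = 1.22^2.5 = 1.643992
sin(2 * 20.8) = sin(41.6) = 0.663926
Q = 0.61 * 1.643992 * 0.663926
Q = 0.6658 m^3/s

0.6658


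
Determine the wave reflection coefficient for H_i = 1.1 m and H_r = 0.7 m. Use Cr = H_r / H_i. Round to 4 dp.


Cr = H_r / H_i
Cr = 0.7 / 1.1
Cr = 0.6364

0.6364


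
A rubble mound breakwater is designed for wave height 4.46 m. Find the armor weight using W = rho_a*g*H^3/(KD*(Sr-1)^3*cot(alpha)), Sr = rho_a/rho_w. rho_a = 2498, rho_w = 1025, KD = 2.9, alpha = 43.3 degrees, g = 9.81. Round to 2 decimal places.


Sr = rho_a / rho_w = 2498 / 1025 = 2.437073
(Sr - 1) = 1.437073
(Sr - 1)^3 = 2.967814
cot(43.3) = 1 / tan(43.3) = 1 / 0.942352 = 1.061174
Numerator = 2498 * 9.81 * 4.46^3 = 2174032.4270
Denominator = 2.9 * 2.967814 * 1.061174 = 9.133166
W = 2174032.4270 / 9.133166
W = 238037.12 N

238037.12


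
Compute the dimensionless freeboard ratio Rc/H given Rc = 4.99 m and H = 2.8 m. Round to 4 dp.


Relative freeboard = Rc / H
= 4.99 / 2.8
= 1.7821

1.7821


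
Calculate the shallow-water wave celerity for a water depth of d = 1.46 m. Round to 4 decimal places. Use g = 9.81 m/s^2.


Using the shallow-water approximation:
C = sqrt(g * d) = sqrt(9.81 * 1.46)
C = sqrt(14.3226)
C = 3.7845 m/s

3.7845


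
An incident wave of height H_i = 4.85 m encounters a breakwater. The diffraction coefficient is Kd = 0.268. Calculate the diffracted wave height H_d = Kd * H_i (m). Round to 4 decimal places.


H_d = Kd * H_i
H_d = 0.268 * 4.85
H_d = 1.2998 m

1.2998


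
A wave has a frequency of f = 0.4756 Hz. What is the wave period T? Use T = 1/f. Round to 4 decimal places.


T = 1 / f
T = 1 / 0.4756
T = 2.1026 s

2.1026


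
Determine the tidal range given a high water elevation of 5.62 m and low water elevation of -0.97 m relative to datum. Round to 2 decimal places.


Tidal range = High water - Low water
Tidal range = 5.62 - (-0.97)
Tidal range = 6.59 m

6.59


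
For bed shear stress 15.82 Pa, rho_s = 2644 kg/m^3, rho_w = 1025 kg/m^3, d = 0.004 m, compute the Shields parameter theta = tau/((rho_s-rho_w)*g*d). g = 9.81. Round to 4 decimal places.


theta = tau / ((rho_s - rho_w) * g * d)
rho_s - rho_w = 2644 - 1025 = 1619
Denominator = 1619 * 9.81 * 0.004 = 63.529560
theta = 15.82 / 63.529560
theta = 0.2490

0.2490


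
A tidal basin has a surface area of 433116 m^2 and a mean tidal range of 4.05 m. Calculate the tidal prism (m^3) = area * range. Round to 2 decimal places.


Tidal prism = Area * Tidal range
P = 433116 * 4.05
P = 1754119.80 m^3

1754119.80


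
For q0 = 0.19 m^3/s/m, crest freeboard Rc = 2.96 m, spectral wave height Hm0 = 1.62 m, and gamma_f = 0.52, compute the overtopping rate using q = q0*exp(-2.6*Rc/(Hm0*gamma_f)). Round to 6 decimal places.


q = q0 * exp(-2.6 * Rc / (Hm0 * gamma_f))
Exponent = -2.6 * 2.96 / (1.62 * 0.52)
= -2.6 * 2.96 / 0.8424
= -9.135802
exp(-9.135802) = 0.000108
q = 0.19 * 0.000108
q = 0.000020 m^3/s/m

0.000020


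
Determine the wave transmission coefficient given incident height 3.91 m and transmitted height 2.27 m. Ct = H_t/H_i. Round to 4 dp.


Ct = H_t / H_i
Ct = 2.27 / 3.91
Ct = 0.5806

0.5806


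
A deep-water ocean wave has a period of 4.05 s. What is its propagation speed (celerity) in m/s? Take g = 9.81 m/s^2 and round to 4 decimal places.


We use the deep-water celerity formula:
C = g * T / (2 * pi)
C = 9.81 * 4.05 / (2 * 3.14159...)
C = 39.730500 / 6.283185
C = 6.3233 m/s

6.3233


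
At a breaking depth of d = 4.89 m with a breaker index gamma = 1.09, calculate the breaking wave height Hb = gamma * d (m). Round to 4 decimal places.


Hb = gamma * d
Hb = 1.09 * 4.89
Hb = 5.3301 m

5.3301


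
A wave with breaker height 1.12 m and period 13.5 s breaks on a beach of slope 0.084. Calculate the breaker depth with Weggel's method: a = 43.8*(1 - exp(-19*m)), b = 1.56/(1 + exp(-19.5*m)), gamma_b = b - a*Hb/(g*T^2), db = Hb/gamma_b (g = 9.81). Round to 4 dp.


a = 43.8 * (1 - exp(-19 * m))
exp(-19 * 0.084) = exp(-1.5960) = 0.202706
a = 43.8 * (1 - 0.202706) = 34.921489
b = 1.56 / (1 + exp(-19.5 * m))
exp(-19.5 * 0.084) = exp(-1.6380) = 0.194368
b = 1.56 / (1 + 0.194368) = 1.306130
Hb / (g * T^2) = 1.12 / (9.81 * 13.5^2) = 1.12 / 1787.8725 = 0.00062644
gamma_b = b - a * Hb/(g*T^2) = 1.306130 - 34.921489 * 0.00062644 = 1.284253
db = Hb / gamma_b = 1.12 / 1.284253
db = 0.8721 m

0.8721


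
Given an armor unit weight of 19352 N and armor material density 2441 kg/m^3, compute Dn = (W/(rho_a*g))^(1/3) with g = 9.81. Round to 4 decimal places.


V = W / (rho_a * g)
V = 19352 / (2441 * 9.81)
V = 19352 / 23946.21
V = 0.808145 m^3
Dn = V^(1/3) = 0.808145^(1/3)
Dn = 0.9315 m

0.9315


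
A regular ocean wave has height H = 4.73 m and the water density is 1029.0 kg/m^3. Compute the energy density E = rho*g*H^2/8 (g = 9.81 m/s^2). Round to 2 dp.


E = (1/8) * rho * g * H^2
E = (1/8) * 1029.0 * 9.81 * 4.73^2
E = 0.125 * 1029.0 * 9.81 * 22.3729
E = 28230.38 J/m^2

28230.38


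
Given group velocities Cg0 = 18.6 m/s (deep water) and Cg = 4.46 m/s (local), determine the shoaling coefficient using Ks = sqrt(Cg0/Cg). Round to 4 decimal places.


Ks = sqrt(Cg0 / Cg)
Ks = sqrt(18.6 / 4.46)
Ks = sqrt(4.1704)
Ks = 2.0422

2.0422


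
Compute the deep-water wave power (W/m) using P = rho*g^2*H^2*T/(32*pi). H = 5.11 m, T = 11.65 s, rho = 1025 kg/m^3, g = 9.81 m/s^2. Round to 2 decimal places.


P = rho * g^2 * H^2 * T / (32 * pi)
P = 1025 * 9.81^2 * 5.11^2 * 11.65 / (32 * pi)
P = 1025 * 96.2361 * 26.1121 * 11.65 / 100.53096
P = 298489.98 W/m

298489.98


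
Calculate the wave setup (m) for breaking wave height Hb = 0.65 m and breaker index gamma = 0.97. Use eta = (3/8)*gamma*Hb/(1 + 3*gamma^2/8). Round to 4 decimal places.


eta = (3/8) * gamma * Hb / (1 + 3*gamma^2/8)
Numerator = (3/8) * 0.97 * 0.65 = 0.236438
Denominator = 1 + 3*0.97^2/8 = 1 + 0.352838 = 1.352838
eta = 0.236438 / 1.352838
eta = 0.1748 m

0.1748


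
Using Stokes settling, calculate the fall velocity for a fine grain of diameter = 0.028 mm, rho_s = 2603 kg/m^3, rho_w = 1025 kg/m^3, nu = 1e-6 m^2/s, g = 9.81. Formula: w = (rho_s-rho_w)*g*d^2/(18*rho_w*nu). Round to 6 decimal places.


w = (rho_s - rho_w) * g * d^2 / (18 * rho_w * nu)
d = 0.028 mm = 0.000028 m
rho_s - rho_w = 2603 - 1025 = 1578
Numerator = 1578 * 9.81 * (0.000028)^2 = 0.000012136461
Denominator = 18 * 1025 * 1e-6 = 0.018450
w = 0.000658 m/s

0.000658


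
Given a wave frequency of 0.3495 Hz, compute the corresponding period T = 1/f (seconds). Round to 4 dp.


T = 1 / f
T = 1 / 0.3495
T = 2.8612 s

2.8612


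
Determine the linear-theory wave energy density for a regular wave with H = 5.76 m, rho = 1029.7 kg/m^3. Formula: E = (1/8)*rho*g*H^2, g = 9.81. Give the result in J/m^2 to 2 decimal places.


E = (1/8) * rho * g * H^2
E = (1/8) * 1029.7 * 9.81 * 5.76^2
E = 0.125 * 1029.7 * 9.81 * 33.1776
E = 41892.35 J/m^2

41892.35


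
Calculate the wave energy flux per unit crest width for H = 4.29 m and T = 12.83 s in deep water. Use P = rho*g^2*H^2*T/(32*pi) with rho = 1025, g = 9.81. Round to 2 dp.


P = rho * g^2 * H^2 * T / (32 * pi)
P = 1025 * 9.81^2 * 4.29^2 * 12.83 / (32 * pi)
P = 1025 * 96.2361 * 18.4041 * 12.83 / 100.53096
P = 231687.86 W/m

231687.86


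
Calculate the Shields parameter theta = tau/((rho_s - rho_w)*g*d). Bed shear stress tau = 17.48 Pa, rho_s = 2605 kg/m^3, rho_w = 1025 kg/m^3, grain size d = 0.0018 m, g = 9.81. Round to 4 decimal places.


theta = tau / ((rho_s - rho_w) * g * d)
rho_s - rho_w = 2605 - 1025 = 1580
Denominator = 1580 * 9.81 * 0.0018 = 27.899640
theta = 17.48 / 27.899640
theta = 0.6265

0.6265


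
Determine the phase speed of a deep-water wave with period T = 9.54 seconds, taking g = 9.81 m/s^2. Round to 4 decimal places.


We use the deep-water celerity formula:
C = g * T / (2 * pi)
C = 9.81 * 9.54 / (2 * 3.14159...)
C = 93.587400 / 6.283185
C = 14.8949 m/s

14.8949


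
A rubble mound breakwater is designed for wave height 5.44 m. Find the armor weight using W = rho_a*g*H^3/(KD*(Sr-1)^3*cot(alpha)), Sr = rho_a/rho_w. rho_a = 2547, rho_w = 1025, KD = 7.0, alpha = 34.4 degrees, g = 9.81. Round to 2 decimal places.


Sr = rho_a / rho_w = 2547 / 1025 = 2.484878
(Sr - 1) = 1.484878
(Sr - 1)^3 = 3.273952
cot(34.4) = 1 / tan(34.4) = 1 / 0.684714 = 1.460463
Numerator = 2547 * 9.81 * 5.44^3 = 4022487.0207
Denominator = 7.0 * 3.273952 * 1.460463 = 33.470408
W = 4022487.0207 / 33.470408
W = 120180.40 N

120180.40


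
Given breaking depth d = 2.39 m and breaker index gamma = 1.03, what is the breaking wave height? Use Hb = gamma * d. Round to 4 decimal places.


Hb = gamma * d
Hb = 1.03 * 2.39
Hb = 2.4617 m

2.4617


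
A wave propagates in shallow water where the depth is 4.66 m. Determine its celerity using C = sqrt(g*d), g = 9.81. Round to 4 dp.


Using the shallow-water approximation:
C = sqrt(g * d) = sqrt(9.81 * 4.66)
C = sqrt(45.7146)
C = 6.7613 m/s

6.7613


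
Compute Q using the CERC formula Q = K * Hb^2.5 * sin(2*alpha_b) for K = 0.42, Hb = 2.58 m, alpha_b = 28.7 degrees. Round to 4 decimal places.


Q = K * Hb^2.5 * sin(2 * alpha_b)
Hb^2.5 = 2.58^2.5 = 10.691762
sin(2 * 28.7) = sin(57.4) = 0.842452
Q = 0.42 * 10.691762 * 0.842452
Q = 3.7831 m^3/s

3.7831


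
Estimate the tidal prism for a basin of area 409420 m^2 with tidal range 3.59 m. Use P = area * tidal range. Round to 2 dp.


Tidal prism = Area * Tidal range
P = 409420 * 3.59
P = 1469817.80 m^3

1469817.80


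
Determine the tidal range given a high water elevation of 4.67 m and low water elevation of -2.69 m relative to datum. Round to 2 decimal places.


Tidal range = High water - Low water
Tidal range = 4.67 - (-2.69)
Tidal range = 7.36 m

7.36


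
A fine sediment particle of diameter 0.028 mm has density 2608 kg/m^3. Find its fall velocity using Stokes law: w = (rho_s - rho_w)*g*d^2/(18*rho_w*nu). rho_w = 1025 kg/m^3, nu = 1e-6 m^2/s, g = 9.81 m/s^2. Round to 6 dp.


w = (rho_s - rho_w) * g * d^2 / (18 * rho_w * nu)
d = 0.028 mm = 0.000028 m
rho_s - rho_w = 2608 - 1025 = 1583
Numerator = 1583 * 9.81 * (0.000028)^2 = 0.000012174916
Denominator = 18 * 1025 * 1e-6 = 0.018450
w = 0.000660 m/s

0.000660


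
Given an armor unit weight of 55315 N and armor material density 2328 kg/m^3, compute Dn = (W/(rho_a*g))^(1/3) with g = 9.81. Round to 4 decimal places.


V = W / (rho_a * g)
V = 55315 / (2328 * 9.81)
V = 55315 / 22837.68
V = 2.422094 m^3
Dn = V^(1/3) = 2.422094^(1/3)
Dn = 1.3430 m

1.3430


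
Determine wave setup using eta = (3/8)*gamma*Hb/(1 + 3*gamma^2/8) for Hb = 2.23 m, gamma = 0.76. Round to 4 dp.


eta = (3/8) * gamma * Hb / (1 + 3*gamma^2/8)
Numerator = (3/8) * 0.76 * 2.23 = 0.635550
Denominator = 1 + 3*0.76^2/8 = 1 + 0.216600 = 1.216600
eta = 0.635550 / 1.216600
eta = 0.5224 m

0.5224


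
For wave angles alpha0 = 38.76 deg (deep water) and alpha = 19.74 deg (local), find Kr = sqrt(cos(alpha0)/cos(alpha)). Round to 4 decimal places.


Kr = sqrt(cos(alpha0) / cos(alpha))
cos(38.76) = 0.779775
cos(19.74) = 0.941235
Kr = sqrt(0.779775 / 0.941235)
Kr = sqrt(0.828460)
Kr = 0.9102

0.9102


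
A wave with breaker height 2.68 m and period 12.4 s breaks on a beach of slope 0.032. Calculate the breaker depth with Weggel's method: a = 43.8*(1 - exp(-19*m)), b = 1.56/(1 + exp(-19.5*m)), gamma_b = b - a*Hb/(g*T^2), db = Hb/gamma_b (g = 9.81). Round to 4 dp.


a = 43.8 * (1 - exp(-19 * m))
exp(-19 * 0.032) = exp(-0.6080) = 0.544439
a = 43.8 * (1 - 0.544439) = 19.953587
b = 1.56 / (1 + exp(-19.5 * m))
exp(-19.5 * 0.032) = exp(-0.6240) = 0.535797
b = 1.56 / (1 + 0.535797) = 1.015759
Hb / (g * T^2) = 2.68 / (9.81 * 12.4^2) = 2.68 / 1508.3856 = 0.00177673
gamma_b = b - a * Hb/(g*T^2) = 1.015759 - 19.953587 * 0.00177673 = 0.980307
db = Hb / gamma_b = 2.68 / 0.980307
db = 2.7338 m

2.7338


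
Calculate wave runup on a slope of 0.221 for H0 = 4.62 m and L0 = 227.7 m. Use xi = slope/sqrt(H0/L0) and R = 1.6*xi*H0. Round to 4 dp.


xi = slope / sqrt(H0/L0)
H0/L0 = 4.62/227.7 = 0.020290
sqrt(0.020290) = 0.142442
xi = 0.221 / 0.142442 = 1.551504
R = 1.6 * xi * H0 = 1.6 * 1.551504 * 4.62
R = 11.4687 m

11.4687


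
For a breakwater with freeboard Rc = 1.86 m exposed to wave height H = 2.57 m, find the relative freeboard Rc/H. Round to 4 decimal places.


Relative freeboard = Rc / H
= 1.86 / 2.57
= 0.7237

0.7237


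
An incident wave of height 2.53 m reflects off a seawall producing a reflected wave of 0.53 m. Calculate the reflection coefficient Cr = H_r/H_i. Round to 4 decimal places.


Cr = H_r / H_i
Cr = 0.53 / 2.53
Cr = 0.2095

0.2095


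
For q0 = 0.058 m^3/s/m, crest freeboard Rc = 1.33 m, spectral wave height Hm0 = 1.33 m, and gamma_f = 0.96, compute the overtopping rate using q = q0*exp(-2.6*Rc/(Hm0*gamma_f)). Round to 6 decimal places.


q = q0 * exp(-2.6 * Rc / (Hm0 * gamma_f))
Exponent = -2.6 * 1.33 / (1.33 * 0.96)
= -2.6 * 1.33 / 1.2768
= -2.708333
exp(-2.708333) = 0.066648
q = 0.058 * 0.066648
q = 0.003866 m^3/s/m

0.003866


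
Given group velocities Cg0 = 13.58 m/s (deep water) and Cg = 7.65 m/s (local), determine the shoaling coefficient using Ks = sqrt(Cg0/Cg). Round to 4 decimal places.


Ks = sqrt(Cg0 / Cg)
Ks = sqrt(13.58 / 7.65)
Ks = sqrt(1.7752)
Ks = 1.3324

1.3324


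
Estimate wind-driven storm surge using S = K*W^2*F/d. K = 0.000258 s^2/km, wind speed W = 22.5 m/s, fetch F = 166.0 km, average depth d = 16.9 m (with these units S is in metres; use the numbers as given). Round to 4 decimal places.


S = K * W^2 * F / d
W^2 = 22.5^2 = 506.25
S = 0.000258 * 506.25 * 166.0 / 16.9
Numerator = 0.000258 * 506.25 * 166.0 = 21.681675
S = 21.681675 / 16.9 = 1.2829 m

1.2829


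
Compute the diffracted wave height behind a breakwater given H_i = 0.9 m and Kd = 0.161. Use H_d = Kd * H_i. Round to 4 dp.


H_d = Kd * H_i
H_d = 0.161 * 0.9
H_d = 0.1449 m

0.1449


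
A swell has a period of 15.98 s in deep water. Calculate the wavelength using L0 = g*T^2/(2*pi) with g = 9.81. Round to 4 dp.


L0 = g * T^2 / (2 * pi)
L0 = 9.81 * 15.98^2 / (2 * pi)
L0 = 9.81 * 255.3604 / 6.28319
L0 = 2505.0855 / 6.28319
L0 = 398.6967 m

398.6967


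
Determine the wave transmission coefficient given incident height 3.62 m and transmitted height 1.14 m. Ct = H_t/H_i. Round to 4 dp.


Ct = H_t / H_i
Ct = 1.14 / 3.62
Ct = 0.3149

0.3149


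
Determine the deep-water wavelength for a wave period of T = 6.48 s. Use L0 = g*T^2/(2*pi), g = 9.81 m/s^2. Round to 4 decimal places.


L0 = g * T^2 / (2 * pi)
L0 = 9.81 * 6.48^2 / (2 * pi)
L0 = 9.81 * 41.9904 / 6.28319
L0 = 411.9258 / 6.28319
L0 = 65.5600 m

65.5600


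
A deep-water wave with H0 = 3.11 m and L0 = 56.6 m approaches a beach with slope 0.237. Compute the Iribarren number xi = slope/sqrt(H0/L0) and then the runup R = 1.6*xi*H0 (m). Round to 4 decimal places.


xi = slope / sqrt(H0/L0)
H0/L0 = 3.11/56.6 = 0.054947
sqrt(0.054947) = 0.234408
xi = 0.237 / 0.234408 = 1.011059
R = 1.6 * xi * H0 = 1.6 * 1.011059 * 3.11
R = 5.0310 m

5.0310


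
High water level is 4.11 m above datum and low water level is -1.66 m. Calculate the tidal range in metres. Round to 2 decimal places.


Tidal range = High water - Low water
Tidal range = 4.11 - (-1.66)
Tidal range = 5.77 m

5.77


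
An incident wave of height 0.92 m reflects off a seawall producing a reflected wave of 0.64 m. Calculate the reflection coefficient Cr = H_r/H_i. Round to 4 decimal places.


Cr = H_r / H_i
Cr = 0.64 / 0.92
Cr = 0.6957

0.6957


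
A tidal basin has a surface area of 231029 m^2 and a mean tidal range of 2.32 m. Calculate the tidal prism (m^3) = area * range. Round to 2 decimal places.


Tidal prism = Area * Tidal range
P = 231029 * 2.32
P = 535987.28 m^3

535987.28


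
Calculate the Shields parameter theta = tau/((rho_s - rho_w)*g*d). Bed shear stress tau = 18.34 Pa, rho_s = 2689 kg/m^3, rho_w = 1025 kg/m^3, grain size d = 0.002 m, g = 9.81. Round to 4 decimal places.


theta = tau / ((rho_s - rho_w) * g * d)
rho_s - rho_w = 2689 - 1025 = 1664
Denominator = 1664 * 9.81 * 0.002 = 32.647680
theta = 18.34 / 32.647680
theta = 0.5618

0.5618


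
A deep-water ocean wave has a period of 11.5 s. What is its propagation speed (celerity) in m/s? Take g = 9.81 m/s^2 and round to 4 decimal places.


We use the deep-water celerity formula:
C = g * T / (2 * pi)
C = 9.81 * 11.5 / (2 * 3.14159...)
C = 112.815000 / 6.283185
C = 17.9551 m/s

17.9551


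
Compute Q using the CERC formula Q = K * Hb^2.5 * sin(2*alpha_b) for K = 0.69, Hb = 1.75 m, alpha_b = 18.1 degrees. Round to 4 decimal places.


Q = K * Hb^2.5 * sin(2 * alpha_b)
Hb^2.5 = 1.75^2.5 = 4.051307
sin(2 * 18.1) = sin(36.2) = 0.590606
Q = 0.69 * 4.051307 * 0.590606
Q = 1.6510 m^3/s

1.6510


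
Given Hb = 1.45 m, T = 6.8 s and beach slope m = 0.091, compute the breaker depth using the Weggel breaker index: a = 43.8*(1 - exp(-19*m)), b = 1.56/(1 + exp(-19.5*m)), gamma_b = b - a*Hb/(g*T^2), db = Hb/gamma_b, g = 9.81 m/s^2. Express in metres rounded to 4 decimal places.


a = 43.8 * (1 - exp(-19 * m))
exp(-19 * 0.091) = exp(-1.7290) = 0.177462
a = 43.8 * (1 - 0.177462) = 36.027174
b = 1.56 / (1 + exp(-19.5 * m))
exp(-19.5 * 0.091) = exp(-1.7745) = 0.169568
b = 1.56 / (1 + 0.169568) = 1.333826
Hb / (g * T^2) = 1.45 / (9.81 * 6.8^2) = 1.45 / 453.6144 = 0.00319655
gamma_b = b - a * Hb/(g*T^2) = 1.333826 - 36.027174 * 0.00319655 = 1.218663
db = Hb / gamma_b = 1.45 / 1.218663
db = 1.1898 m

1.1898


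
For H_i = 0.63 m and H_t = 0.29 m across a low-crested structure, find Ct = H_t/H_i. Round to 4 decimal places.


Ct = H_t / H_i
Ct = 0.29 / 0.63
Ct = 0.4603

0.4603


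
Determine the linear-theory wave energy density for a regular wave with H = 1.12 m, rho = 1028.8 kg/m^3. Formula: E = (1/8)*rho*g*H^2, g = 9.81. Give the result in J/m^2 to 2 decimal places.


E = (1/8) * rho * g * H^2
E = (1/8) * 1028.8 * 9.81 * 1.12^2
E = 0.125 * 1028.8 * 9.81 * 1.2544
E = 1582.51 J/m^2

1582.51


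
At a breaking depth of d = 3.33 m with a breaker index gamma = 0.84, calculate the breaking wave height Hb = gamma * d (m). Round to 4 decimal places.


Hb = gamma * d
Hb = 0.84 * 3.33
Hb = 2.7972 m

2.7972


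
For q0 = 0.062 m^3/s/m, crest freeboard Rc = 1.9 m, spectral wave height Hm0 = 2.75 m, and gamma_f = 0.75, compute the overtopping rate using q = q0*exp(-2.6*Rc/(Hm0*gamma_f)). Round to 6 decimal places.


q = q0 * exp(-2.6 * Rc / (Hm0 * gamma_f))
Exponent = -2.6 * 1.9 / (2.75 * 0.75)
= -2.6 * 1.9 / 2.0625
= -2.395152
exp(-2.395152) = 0.091159
q = 0.062 * 0.091159
q = 0.005652 m^3/s/m

0.005652


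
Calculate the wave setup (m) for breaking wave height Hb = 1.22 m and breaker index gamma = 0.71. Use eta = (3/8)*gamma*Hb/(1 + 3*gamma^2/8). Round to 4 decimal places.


eta = (3/8) * gamma * Hb / (1 + 3*gamma^2/8)
Numerator = (3/8) * 0.71 * 1.22 = 0.324825
Denominator = 1 + 3*0.71^2/8 = 1 + 0.189038 = 1.189038
eta = 0.324825 / 1.189038
eta = 0.2732 m

0.2732


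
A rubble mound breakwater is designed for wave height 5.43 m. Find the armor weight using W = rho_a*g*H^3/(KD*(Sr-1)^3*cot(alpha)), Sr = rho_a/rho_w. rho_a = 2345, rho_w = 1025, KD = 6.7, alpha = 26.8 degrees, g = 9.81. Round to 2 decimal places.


Sr = rho_a / rho_w = 2345 / 1025 = 2.287805
(Sr - 1) = 1.287805
(Sr - 1)^3 = 2.135749
cot(26.8) = 1 / tan(26.8) = 1 / 0.505136 = 1.979664
Numerator = 2345 * 9.81 * 5.43^3 = 3683081.6194
Denominator = 6.7 * 2.135749 * 1.979664 = 28.328030
W = 3683081.6194 / 28.328030
W = 130015.45 N

130015.45


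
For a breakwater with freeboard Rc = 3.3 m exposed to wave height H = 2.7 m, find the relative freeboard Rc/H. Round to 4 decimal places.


Relative freeboard = Rc / H
= 3.3 / 2.7
= 1.2222

1.2222


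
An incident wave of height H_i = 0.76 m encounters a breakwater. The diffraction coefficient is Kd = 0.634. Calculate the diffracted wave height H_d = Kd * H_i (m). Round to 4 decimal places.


H_d = Kd * H_i
H_d = 0.634 * 0.76
H_d = 0.4818 m

0.4818


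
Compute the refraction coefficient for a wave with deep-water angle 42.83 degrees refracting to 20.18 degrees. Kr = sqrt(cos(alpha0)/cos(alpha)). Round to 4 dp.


Kr = sqrt(cos(alpha0) / cos(alpha))
cos(42.83) = 0.733374
cos(20.18) = 0.938613
Kr = sqrt(0.733374 / 0.938613)
Kr = sqrt(0.781338)
Kr = 0.8839

0.8839


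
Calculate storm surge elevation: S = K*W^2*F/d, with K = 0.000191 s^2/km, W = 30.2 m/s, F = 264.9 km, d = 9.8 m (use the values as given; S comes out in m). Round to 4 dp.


S = K * W^2 * F / d
W^2 = 30.2^2 = 912.04
S = 0.000191 * 912.04 * 264.9 / 9.8
Numerator = 0.000191 * 912.04 * 264.9 = 46.145485
S = 46.145485 / 9.8 = 4.7087 m

4.7087


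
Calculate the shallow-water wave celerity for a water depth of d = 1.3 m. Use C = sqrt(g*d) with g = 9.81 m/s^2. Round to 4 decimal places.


Using the shallow-water approximation:
C = sqrt(g * d) = sqrt(9.81 * 1.3)
C = sqrt(12.7530)
C = 3.5711 m/s

3.5711


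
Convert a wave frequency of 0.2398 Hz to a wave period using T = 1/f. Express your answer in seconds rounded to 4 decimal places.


T = 1 / f
T = 1 / 0.2398
T = 4.1701 s

4.1701


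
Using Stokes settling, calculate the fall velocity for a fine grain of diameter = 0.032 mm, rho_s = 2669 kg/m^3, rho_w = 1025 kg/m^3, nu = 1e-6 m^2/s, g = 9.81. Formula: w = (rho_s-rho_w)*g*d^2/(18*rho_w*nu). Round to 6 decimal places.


w = (rho_s - rho_w) * g * d^2 / (18 * rho_w * nu)
d = 0.032 mm = 0.000032 m
rho_s - rho_w = 2669 - 1025 = 1644
Numerator = 1644 * 9.81 * (0.000032)^2 = 0.000016514703
Denominator = 18 * 1025 * 1e-6 = 0.018450
w = 0.000895 m/s

0.000895


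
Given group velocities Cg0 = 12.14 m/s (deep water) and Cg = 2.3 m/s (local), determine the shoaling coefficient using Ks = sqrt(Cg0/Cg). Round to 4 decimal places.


Ks = sqrt(Cg0 / Cg)
Ks = sqrt(12.14 / 2.3)
Ks = sqrt(5.2783)
Ks = 2.2974

2.2974


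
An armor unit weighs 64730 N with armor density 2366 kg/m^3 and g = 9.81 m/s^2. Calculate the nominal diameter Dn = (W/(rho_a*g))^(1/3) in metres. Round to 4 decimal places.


V = W / (rho_a * g)
V = 64730 / (2366 * 9.81)
V = 64730 / 23210.46
V = 2.788829 m^3
Dn = V^(1/3) = 2.788829^(1/3)
Dn = 1.4076 m

1.4076


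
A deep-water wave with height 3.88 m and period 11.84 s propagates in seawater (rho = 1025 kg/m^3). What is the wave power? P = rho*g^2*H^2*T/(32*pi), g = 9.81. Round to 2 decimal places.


P = rho * g^2 * H^2 * T / (32 * pi)
P = 1025 * 9.81^2 * 3.88^2 * 11.84 / (32 * pi)
P = 1025 * 96.2361 * 15.0544 * 11.84 / 100.53096
P = 174894.91 W/m

174894.91


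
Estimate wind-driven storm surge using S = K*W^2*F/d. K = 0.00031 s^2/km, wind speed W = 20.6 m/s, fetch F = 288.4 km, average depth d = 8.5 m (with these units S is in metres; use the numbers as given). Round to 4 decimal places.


S = K * W^2 * F / d
W^2 = 20.6^2 = 424.36
S = 0.00031 * 424.36 * 288.4 / 8.5
Numerator = 0.00031 * 424.36 * 288.4 = 37.939481
S = 37.939481 / 8.5 = 4.4635 m

4.4635


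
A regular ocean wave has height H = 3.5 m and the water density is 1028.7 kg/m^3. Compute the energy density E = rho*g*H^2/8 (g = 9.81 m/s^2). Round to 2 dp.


E = (1/8) * rho * g * H^2
E = (1/8) * 1028.7 * 9.81 * 3.5^2
E = 0.125 * 1028.7 * 9.81 * 12.2500
E = 15452.68 J/m^2

15452.68


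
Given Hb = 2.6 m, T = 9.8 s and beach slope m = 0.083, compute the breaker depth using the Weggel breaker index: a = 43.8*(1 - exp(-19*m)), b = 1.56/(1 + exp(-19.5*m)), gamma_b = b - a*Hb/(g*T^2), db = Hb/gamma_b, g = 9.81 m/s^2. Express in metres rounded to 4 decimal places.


a = 43.8 * (1 - exp(-19 * m))
exp(-19 * 0.083) = exp(-1.5770) = 0.206594
a = 43.8 * (1 - 0.206594) = 34.751185
b = 1.56 / (1 + exp(-19.5 * m))
exp(-19.5 * 0.083) = exp(-1.6185) = 0.198196
b = 1.56 / (1 + 0.198196) = 1.301958
Hb / (g * T^2) = 2.6 / (9.81 * 9.8^2) = 2.6 / 942.1524 = 0.00275964
gamma_b = b - a * Hb/(g*T^2) = 1.301958 - 34.751185 * 0.00275964 = 1.206057
db = Hb / gamma_b = 2.6 / 1.206057
db = 2.1558 m

2.1558


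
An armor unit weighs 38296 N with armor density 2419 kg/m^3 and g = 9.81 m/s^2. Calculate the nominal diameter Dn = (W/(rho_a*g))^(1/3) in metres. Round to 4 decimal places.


V = W / (rho_a * g)
V = 38296 / (2419 * 9.81)
V = 38296 / 23730.39
V = 1.613796 m^3
Dn = V^(1/3) = 1.613796^(1/3)
Dn = 1.1730 m

1.1730


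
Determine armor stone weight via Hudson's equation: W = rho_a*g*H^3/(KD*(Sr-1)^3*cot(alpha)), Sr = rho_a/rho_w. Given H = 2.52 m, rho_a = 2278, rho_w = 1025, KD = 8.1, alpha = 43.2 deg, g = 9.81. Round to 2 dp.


Sr = rho_a / rho_w = 2278 / 1025 = 2.222439
(Sr - 1) = 1.222439
(Sr - 1)^3 = 1.826761
cot(43.2) = 1 / tan(43.2) = 1 / 0.939063 = 1.064892
Numerator = 2278 * 9.81 * 2.52^3 = 357622.1003
Denominator = 8.1 * 1.826761 * 1.064892 = 15.756949
W = 357622.1003 / 15.756949
W = 22696.15 N

22696.15


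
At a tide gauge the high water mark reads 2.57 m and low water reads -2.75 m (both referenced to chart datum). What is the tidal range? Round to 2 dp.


Tidal range = High water - Low water
Tidal range = 2.57 - (-2.75)
Tidal range = 5.32 m

5.32


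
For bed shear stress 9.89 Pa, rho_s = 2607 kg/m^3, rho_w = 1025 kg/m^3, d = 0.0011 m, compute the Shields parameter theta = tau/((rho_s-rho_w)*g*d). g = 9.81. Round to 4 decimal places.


theta = tau / ((rho_s - rho_w) * g * d)
rho_s - rho_w = 2607 - 1025 = 1582
Denominator = 1582 * 9.81 * 0.0011 = 17.071362
theta = 9.89 / 17.071362
theta = 0.5793

0.5793


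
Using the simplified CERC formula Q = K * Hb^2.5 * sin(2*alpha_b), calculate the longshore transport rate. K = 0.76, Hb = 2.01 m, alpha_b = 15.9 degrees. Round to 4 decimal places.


Q = K * Hb^2.5 * sin(2 * alpha_b)
Hb^2.5 = 2.01^2.5 = 5.727830
sin(2 * 15.9) = sin(31.8) = 0.526956
Q = 0.76 * 5.727830 * 0.526956
Q = 2.2939 m^3/s

2.2939


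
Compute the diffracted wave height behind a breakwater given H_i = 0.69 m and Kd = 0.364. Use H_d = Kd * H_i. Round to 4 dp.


H_d = Kd * H_i
H_d = 0.364 * 0.69
H_d = 0.2512 m

0.2512


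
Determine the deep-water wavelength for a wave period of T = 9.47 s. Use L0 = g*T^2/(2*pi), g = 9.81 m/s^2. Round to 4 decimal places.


L0 = g * T^2 / (2 * pi)
L0 = 9.81 * 9.47^2 / (2 * pi)
L0 = 9.81 * 89.6809 / 6.28319
L0 = 879.7696 / 6.28319
L0 = 140.0197 m

140.0197


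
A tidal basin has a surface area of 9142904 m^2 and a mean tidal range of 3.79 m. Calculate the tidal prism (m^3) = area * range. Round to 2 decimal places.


Tidal prism = Area * Tidal range
P = 9142904 * 3.79
P = 34651606.16 m^3

34651606.16


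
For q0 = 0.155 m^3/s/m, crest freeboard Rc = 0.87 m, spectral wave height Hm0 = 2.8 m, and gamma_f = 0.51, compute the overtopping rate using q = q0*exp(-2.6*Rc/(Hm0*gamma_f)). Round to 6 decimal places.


q = q0 * exp(-2.6 * Rc / (Hm0 * gamma_f))
Exponent = -2.6 * 0.87 / (2.8 * 0.51)
= -2.6 * 0.87 / 1.4280
= -1.584034
exp(-1.584034) = 0.205146
q = 0.155 * 0.205146
q = 0.031798 m^3/s/m

0.031798


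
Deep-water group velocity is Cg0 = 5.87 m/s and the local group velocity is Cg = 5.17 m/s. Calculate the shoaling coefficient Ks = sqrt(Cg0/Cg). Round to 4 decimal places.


Ks = sqrt(Cg0 / Cg)
Ks = sqrt(5.87 / 5.17)
Ks = sqrt(1.1354)
Ks = 1.0655

1.0655


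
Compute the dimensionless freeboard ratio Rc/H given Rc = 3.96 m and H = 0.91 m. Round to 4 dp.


Relative freeboard = Rc / H
= 3.96 / 0.91
= 4.3516

4.3516


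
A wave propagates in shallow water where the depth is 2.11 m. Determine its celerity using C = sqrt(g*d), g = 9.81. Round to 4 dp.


Using the shallow-water approximation:
C = sqrt(g * d) = sqrt(9.81 * 2.11)
C = sqrt(20.6991)
C = 4.5496 m/s

4.5496


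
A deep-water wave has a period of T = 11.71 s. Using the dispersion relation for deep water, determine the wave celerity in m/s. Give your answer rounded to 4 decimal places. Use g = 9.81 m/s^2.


We use the deep-water celerity formula:
C = g * T / (2 * pi)
C = 9.81 * 11.71 / (2 * 3.14159...)
C = 114.875100 / 6.283185
C = 18.2829 m/s

18.2829


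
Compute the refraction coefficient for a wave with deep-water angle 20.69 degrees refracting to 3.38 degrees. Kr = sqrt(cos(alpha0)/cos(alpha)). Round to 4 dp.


Kr = sqrt(cos(alpha0) / cos(alpha))
cos(20.69) = 0.935506
cos(3.38) = 0.998260
Kr = sqrt(0.935506 / 0.998260)
Kr = sqrt(0.937136)
Kr = 0.9681

0.9681


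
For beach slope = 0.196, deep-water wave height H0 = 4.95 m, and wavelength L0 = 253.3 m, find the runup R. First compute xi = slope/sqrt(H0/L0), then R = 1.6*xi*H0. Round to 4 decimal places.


xi = slope / sqrt(H0/L0)
H0/L0 = 4.95/253.3 = 0.019542
sqrt(0.019542) = 0.139793
xi = 0.196 / 0.139793 = 1.402074
R = 1.6 * xi * H0 = 1.6 * 1.402074 * 4.95
R = 11.1044 m

11.1044


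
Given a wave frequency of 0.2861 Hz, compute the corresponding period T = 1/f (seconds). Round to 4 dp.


T = 1 / f
T = 1 / 0.2861
T = 3.4953 s

3.4953


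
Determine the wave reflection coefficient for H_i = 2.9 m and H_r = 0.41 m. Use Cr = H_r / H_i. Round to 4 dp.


Cr = H_r / H_i
Cr = 0.41 / 2.9
Cr = 0.1414

0.1414


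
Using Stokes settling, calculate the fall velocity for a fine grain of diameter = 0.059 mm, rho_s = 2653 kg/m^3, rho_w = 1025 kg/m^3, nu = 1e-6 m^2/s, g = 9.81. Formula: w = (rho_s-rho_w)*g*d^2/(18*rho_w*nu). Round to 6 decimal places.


w = (rho_s - rho_w) * g * d^2 / (18 * rho_w * nu)
d = 0.059 mm = 0.000059 m
rho_s - rho_w = 2653 - 1025 = 1628
Numerator = 1628 * 9.81 * (0.000059)^2 = 0.000055593937
Denominator = 18 * 1025 * 1e-6 = 0.018450
w = 0.003013 m/s

0.003013


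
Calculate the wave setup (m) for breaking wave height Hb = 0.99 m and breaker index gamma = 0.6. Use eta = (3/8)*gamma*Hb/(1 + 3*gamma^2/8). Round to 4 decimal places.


eta = (3/8) * gamma * Hb / (1 + 3*gamma^2/8)
Numerator = (3/8) * 0.6 * 0.99 = 0.222750
Denominator = 1 + 3*0.6^2/8 = 1 + 0.135000 = 1.135000
eta = 0.222750 / 1.135000
eta = 0.1963 m

0.1963


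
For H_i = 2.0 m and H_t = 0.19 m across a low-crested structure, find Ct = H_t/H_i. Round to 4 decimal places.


Ct = H_t / H_i
Ct = 0.19 / 2.0
Ct = 0.0950

0.0950


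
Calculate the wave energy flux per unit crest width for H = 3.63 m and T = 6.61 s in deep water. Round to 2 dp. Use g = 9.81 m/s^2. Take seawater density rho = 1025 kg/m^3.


P = rho * g^2 * H^2 * T / (32 * pi)
P = 1025 * 9.81^2 * 3.63^2 * 6.61 / (32 * pi)
P = 1025 * 96.2361 * 13.1769 * 6.61 / 100.53096
P = 85462.73 W/m

85462.73


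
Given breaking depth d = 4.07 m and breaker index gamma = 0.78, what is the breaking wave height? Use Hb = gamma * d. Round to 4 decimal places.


Hb = gamma * d
Hb = 0.78 * 4.07
Hb = 3.1746 m

3.1746


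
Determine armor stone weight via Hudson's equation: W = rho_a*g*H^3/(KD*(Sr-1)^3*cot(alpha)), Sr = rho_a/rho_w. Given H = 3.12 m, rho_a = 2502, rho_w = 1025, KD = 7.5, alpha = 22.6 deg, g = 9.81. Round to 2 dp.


Sr = rho_a / rho_w = 2502 / 1025 = 2.440976
(Sr - 1) = 1.440976
(Sr - 1)^3 = 2.992057
cot(22.6) = 1 / tan(22.6) = 1 / 0.416260 = 2.402346
Numerator = 2502 * 9.81 * 3.12^3 = 745452.7047
Denominator = 7.5 * 2.992057 * 2.402346 = 53.909668
W = 745452.7047 / 53.909668
W = 13827.81 N

13827.81


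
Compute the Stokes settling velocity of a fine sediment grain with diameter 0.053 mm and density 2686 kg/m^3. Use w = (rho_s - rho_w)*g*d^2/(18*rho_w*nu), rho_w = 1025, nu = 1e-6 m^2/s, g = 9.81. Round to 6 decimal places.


w = (rho_s - rho_w) * g * d^2 / (18 * rho_w * nu)
d = 0.053 mm = 0.000053 m
rho_s - rho_w = 2686 - 1025 = 1661
Numerator = 1661 * 9.81 * (0.000053)^2 = 0.000045770998
Denominator = 18 * 1025 * 1e-6 = 0.018450
w = 0.002481 m/s

0.002481


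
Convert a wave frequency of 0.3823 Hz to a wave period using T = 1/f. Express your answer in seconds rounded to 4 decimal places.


T = 1 / f
T = 1 / 0.3823
T = 2.6157 s

2.6157


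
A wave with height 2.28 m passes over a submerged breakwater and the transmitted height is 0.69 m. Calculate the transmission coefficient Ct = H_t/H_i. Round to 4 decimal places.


Ct = H_t / H_i
Ct = 0.69 / 2.28
Ct = 0.3026

0.3026


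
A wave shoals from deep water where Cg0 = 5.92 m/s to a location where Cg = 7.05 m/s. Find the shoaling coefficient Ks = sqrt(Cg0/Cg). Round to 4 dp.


Ks = sqrt(Cg0 / Cg)
Ks = sqrt(5.92 / 7.05)
Ks = sqrt(0.8397)
Ks = 0.9164

0.9164


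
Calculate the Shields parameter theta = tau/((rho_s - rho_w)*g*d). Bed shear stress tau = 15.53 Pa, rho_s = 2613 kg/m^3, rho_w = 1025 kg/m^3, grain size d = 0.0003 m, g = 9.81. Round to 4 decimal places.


theta = tau / ((rho_s - rho_w) * g * d)
rho_s - rho_w = 2613 - 1025 = 1588
Denominator = 1588 * 9.81 * 0.0003 = 4.673484
theta = 15.53 / 4.673484
theta = 3.3230

3.3230


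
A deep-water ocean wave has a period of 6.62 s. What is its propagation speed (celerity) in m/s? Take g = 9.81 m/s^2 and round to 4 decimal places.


We use the deep-water celerity formula:
C = g * T / (2 * pi)
C = 9.81 * 6.62 / (2 * 3.14159...)
C = 64.942200 / 6.283185
C = 10.3359 m/s

10.3359


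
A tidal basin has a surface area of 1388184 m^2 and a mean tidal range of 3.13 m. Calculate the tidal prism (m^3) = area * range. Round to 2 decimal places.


Tidal prism = Area * Tidal range
P = 1388184 * 3.13
P = 4345015.92 m^3

4345015.92


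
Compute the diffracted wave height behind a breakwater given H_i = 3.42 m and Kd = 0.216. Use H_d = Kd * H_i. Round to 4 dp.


H_d = Kd * H_i
H_d = 0.216 * 3.42
H_d = 0.7387 m

0.7387


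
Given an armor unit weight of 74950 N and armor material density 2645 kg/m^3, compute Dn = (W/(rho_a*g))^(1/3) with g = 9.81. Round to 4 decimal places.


V = W / (rho_a * g)
V = 74950 / (2645 * 9.81)
V = 74950 / 25947.45
V = 2.888530 m^3
Dn = V^(1/3) = 2.888530^(1/3)
Dn = 1.4242 m

1.4242


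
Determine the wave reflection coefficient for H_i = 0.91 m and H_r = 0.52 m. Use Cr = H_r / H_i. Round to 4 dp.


Cr = H_r / H_i
Cr = 0.52 / 0.91
Cr = 0.5714

0.5714


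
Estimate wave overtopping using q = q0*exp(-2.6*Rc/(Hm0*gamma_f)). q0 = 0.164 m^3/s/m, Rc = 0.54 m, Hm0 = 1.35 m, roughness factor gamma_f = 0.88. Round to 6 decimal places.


q = q0 * exp(-2.6 * Rc / (Hm0 * gamma_f))
Exponent = -2.6 * 0.54 / (1.35 * 0.88)
= -2.6 * 0.54 / 1.1880
= -1.181818
exp(-1.181818) = 0.306721
q = 0.164 * 0.306721
q = 0.050302 m^3/s/m

0.050302


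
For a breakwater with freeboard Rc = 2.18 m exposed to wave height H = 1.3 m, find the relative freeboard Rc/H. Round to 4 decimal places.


Relative freeboard = Rc / H
= 2.18 / 1.3
= 1.6769

1.6769


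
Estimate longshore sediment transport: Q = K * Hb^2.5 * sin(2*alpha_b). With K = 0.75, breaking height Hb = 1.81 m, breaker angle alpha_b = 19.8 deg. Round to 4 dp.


Q = K * Hb^2.5 * sin(2 * alpha_b)
Hb^2.5 = 1.81^2.5 = 4.407542
sin(2 * 19.8) = sin(39.6) = 0.637424
Q = 0.75 * 4.407542 * 0.637424
Q = 2.1071 m^3/s

2.1071


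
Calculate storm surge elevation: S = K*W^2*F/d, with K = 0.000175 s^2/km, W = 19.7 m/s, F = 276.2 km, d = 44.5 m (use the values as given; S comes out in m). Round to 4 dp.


S = K * W^2 * F / d
W^2 = 19.7^2 = 388.09
S = 0.000175 * 388.09 * 276.2 / 44.5
Numerator = 0.000175 * 388.09 * 276.2 = 18.758330
S = 18.758330 / 44.5 = 0.4215 m

0.4215


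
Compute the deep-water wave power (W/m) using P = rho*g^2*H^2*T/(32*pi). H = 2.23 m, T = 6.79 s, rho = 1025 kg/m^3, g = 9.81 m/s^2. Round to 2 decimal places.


P = rho * g^2 * H^2 * T / (32 * pi)
P = 1025 * 9.81^2 * 2.23^2 * 6.79 / (32 * pi)
P = 1025 * 96.2361 * 4.9729 * 6.79 / 100.53096
P = 33131.53 W/m

33131.53


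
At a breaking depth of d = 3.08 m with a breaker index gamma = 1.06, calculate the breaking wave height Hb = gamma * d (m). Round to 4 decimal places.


Hb = gamma * d
Hb = 1.06 * 3.08
Hb = 3.2648 m

3.2648


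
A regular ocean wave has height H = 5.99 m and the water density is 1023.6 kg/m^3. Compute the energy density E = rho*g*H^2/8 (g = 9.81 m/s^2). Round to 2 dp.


E = (1/8) * rho * g * H^2
E = (1/8) * 1023.6 * 9.81 * 5.99^2
E = 0.125 * 1023.6 * 9.81 * 35.8801
E = 45036.32 J/m^2

45036.32


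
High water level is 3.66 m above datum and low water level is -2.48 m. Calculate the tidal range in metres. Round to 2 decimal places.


Tidal range = High water - Low water
Tidal range = 3.66 - (-2.48)
Tidal range = 6.14 m

6.14


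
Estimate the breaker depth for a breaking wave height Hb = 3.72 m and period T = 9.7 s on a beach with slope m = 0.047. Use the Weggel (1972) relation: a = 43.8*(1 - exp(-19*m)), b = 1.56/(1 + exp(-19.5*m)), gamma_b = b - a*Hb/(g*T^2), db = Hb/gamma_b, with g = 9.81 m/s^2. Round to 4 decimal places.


a = 43.8 * (1 - exp(-19 * m))
exp(-19 * 0.047) = exp(-0.8930) = 0.409426
a = 43.8 * (1 - 0.409426) = 25.867157
b = 1.56 / (1 + exp(-19.5 * m))
exp(-19.5 * 0.047) = exp(-0.9165) = 0.399916
b = 1.56 / (1 + 0.399916) = 1.114352
Hb / (g * T^2) = 3.72 / (9.81 * 9.7^2) = 3.72 / 923.0229 = 0.00403024
gamma_b = b - a * Hb/(g*T^2) = 1.114352 - 25.867157 * 0.00403024 = 1.010102
db = Hb / gamma_b = 3.72 / 1.010102
db = 3.6828 m

3.6828
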